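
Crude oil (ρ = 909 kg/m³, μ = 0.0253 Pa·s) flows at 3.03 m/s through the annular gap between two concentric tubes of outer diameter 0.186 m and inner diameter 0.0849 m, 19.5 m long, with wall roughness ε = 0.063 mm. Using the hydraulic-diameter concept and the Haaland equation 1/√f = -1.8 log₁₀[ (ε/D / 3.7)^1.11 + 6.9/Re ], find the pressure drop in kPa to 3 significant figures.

ΔP ≈ 24.9 kPa

Hydraulic diameter D_h = 4A/P = D_o - D_i = 0.186 - 0.0849 = 0.1011 m.
Re = ρVD_h/μ = 909·3.03·0.1011/0.0253 = 1.101e+04.
ε/D_h = 6.3e-05/0.1011 = 0.000623; Haaland gives 1/√f = -1.8 log₁₀[6.48e-05+0.000627] = 5.688, so f = 0.03091.
ΔP = f(L/D_h)(ρV²/2) = 0.03091·19.5/0.1011·4173 = 2.487e+04 Pa.
ΔP = 24.9 kPa.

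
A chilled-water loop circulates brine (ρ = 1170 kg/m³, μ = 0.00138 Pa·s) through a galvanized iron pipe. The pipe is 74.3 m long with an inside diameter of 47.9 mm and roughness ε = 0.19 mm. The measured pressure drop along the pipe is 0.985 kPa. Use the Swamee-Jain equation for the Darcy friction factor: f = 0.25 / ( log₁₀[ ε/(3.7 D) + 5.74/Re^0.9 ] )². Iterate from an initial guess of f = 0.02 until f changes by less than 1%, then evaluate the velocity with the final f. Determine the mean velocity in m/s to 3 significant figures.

Rearranging Darcy-Weisbach: V = √(2·ΔP·D/(f·L·ρ)). With ε/D = 0.00019/0.0479 = 0.00397, iterate starting from f = 0.02:
  f = 0.02 → V = √(2·985·0.0479/(0.02·74.3·1170)) = 0.233 m/s; Re = ρVD/μ = 9461; f → 0.03735
  f = 0.03735 → V = 0.1705 m/s; Re = 6923; f → 0.03963
  f = 0.03963 → V = 0.1655 m/s; Re = 6721; f → 0.03987
Converged (Δf/f < 1%). With the final f = 0.03987: V = √(2·985·0.0479/(0.03987·74.3·1170)) = 0.165 m/s.

V ≈ 0.165 m/s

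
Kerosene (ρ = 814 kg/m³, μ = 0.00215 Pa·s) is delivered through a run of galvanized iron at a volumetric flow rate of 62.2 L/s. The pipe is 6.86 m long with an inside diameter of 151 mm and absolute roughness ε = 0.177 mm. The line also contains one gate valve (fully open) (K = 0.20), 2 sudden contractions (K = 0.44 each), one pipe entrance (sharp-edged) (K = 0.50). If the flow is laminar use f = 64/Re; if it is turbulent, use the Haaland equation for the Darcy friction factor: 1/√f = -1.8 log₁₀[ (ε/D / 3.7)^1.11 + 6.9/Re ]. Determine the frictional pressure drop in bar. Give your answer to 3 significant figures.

ΔP ≈ 0.126 bar

Q = 62.2 L/s = 62.2/1000 = 0.0622 m³/s.
Cross-sectional area A = πD²/4 = π(0.151)²/4 = 0.01791 m²; mean velocity V = Q/A = 0.0622/0.01791 = 3.473 m/s.
Reynolds number Re = ρVD/μ = 814 · 3.473 · 0.151 / 0.00215 = 1.986e+05.
Re > 4000 → turbulent. Relative roughness ε/D = 0.000177/0.151 = 0.00117. Haaland: 1/√f = -1.8 log₁₀[(0.00117/3.7)^1.11 + 6.9/1.986e+05] = -1.8 log₁₀[0.000131 + 3.47e-05] = 6.807, so f = 0.02158.
Total minor-loss coefficient ΣK = 1·0.2 + 2·0.44 + 1·0.5 = 1.58.
ΔP = [f·L/D + ΣK]·(ρV²/2) = [0.02158·6.86/0.151 + 1.58]·(814·3.473²/2) = [0.9805 + 1.58]·4910 = 1.257e+04 Pa.
ΔP = 1.257e+04 Pa = 0.126 bar.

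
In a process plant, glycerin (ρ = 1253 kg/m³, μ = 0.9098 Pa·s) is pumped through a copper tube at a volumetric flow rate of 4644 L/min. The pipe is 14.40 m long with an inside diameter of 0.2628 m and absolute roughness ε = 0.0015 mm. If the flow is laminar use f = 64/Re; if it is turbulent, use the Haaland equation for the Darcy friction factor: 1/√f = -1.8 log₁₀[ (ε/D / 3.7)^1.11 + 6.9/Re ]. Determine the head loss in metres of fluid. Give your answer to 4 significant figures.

Q = 4644 L/min = 4644/60000 = 0.0774 m³/s.
Cross-sectional area A = πD²/4 = π(0.2628)²/4 = 0.05424 m²; mean velocity V = Q/A = 0.0774/0.05424 = 1.427 m/s.
Reynolds number Re = ρVD/μ = 1253 · 1.427 · 0.2628 / 0.91 = 516.5.
Re < 2300 → laminar flow, so f = 64/Re = 64/516.5 = 0.1239 (the turbulent correlation is not needed).
Darcy-Weisbach: ΔP = f(L/D)(ρV²/2) = 0.1239·(14.4/0.2628)·(1253·1.427²/2) = 0.1239·54.79·1276 = 8662 Pa.
Head loss h_f = ΔP/(ρg) = 8662/(1253·9.81) = 0.7047 m.

h_f ≈ 0.7047 m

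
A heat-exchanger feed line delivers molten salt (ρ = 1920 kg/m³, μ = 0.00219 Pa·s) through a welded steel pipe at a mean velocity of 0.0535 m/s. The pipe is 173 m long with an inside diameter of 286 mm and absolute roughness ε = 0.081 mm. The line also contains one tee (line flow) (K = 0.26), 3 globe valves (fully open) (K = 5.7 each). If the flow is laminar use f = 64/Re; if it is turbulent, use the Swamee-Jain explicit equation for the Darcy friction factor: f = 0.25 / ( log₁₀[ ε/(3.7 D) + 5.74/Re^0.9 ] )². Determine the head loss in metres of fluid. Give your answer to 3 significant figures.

h_f ≈ 0.00511 m

Reynolds number Re = ρVD/μ = 1920 · 0.0535 · 0.286 / 0.00219 = 1.341e+04.
Re > 4000 → turbulent. Relative roughness ε/D = 8.1e-05/0.286 = 0.000283. Swamee-Jain: f = 0.25/(log₁₀[0.000283/3.7 + 5.74/1.341e+04^0.9])² = 0.25/(log₁₀[7.65e-05 + 0.00111])² = 0.25/(-2.927)² = 0.02918.
Total minor-loss coefficient ΣK = 1·0.26 + 3·5.7 = 17.4.
ΔP = [f·L/D + ΣK]·(ρV²/2) = [0.02918·173/0.286 + 17.4]·(1920·0.0535²/2) = [17.65 + 17.4]·2.748 = 96.21 Pa.
Head loss h_f = ΔP/(ρg) = 96.21/(1920·9.81) = 0.00511 m.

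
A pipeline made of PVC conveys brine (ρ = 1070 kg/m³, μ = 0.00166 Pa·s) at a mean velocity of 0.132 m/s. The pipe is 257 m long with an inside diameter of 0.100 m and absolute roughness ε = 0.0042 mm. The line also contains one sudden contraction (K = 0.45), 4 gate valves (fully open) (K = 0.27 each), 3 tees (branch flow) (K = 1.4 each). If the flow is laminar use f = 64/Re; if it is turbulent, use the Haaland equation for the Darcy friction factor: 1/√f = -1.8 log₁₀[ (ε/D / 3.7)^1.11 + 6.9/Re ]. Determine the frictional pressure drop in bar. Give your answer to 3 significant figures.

ΔP ≈ 0.00828 bar

Reynolds number Re = ρVD/μ = 1070 · 0.132 · 0.1 / 0.00166 = 8508.
Re > 4000 → turbulent. Relative roughness ε/D = 4.2e-06/0.1 = 4.2e-05. Haaland: 1/√f = -1.8 log₁₀[(4.2e-05/3.7)^1.11 + 6.9/8508] = -1.8 log₁₀[3.24e-06 + 0.000811] = 5.561, so f = 0.03234.
Total minor-loss coefficient ΣK = 1·0.45 + 4·0.27 + 3·1.4 = 5.73.
ΔP = [f·L/D + ΣK]·(ρV²/2) = [0.03234·257/0.1 + 5.73]·(1070·0.132²/2) = [83.11 + 5.73]·9.322 = 828.2 Pa.
ΔP = 828.2 Pa = 0.00828 bar.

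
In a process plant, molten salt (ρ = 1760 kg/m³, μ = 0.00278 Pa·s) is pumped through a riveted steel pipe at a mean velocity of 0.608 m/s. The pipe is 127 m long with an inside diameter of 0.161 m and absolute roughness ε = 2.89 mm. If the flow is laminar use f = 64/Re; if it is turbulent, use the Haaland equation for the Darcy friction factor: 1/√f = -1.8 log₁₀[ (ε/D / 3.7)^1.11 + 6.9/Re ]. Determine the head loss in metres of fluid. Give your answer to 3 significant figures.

Reynolds number Re = ρVD/μ = 1760 · 0.608 · 0.161 / 0.00278 = 6.197e+04.
Re > 4000 → turbulent. Relative roughness ε/D = 0.00289/0.161 = 0.018. Haaland: 1/√f = -1.8 log₁₀[(0.018/3.7)^1.11 + 6.9/6.197e+04] = -1.8 log₁₀[0.0027 + 0.000111] = 4.592, so f = 0.04742.
Darcy-Weisbach: ΔP = f(L/D)(ρV²/2) = 0.04742·(127/0.161)·(1760·0.608²/2) = 0.04742·788.8·325.3 = 1.217e+04 Pa.
Head loss h_f = ΔP/(ρg) = 1.217e+04/(1760·9.81) = 0.705 m.

h_f ≈ 0.705 m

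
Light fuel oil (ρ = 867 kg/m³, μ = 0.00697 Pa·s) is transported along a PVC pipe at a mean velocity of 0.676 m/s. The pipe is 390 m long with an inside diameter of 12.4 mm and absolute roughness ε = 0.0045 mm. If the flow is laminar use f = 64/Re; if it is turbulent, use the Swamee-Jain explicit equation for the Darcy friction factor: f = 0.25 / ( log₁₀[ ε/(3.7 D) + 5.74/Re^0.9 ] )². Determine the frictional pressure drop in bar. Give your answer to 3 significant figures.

ΔP ≈ 3.82 bar

Reynolds number Re = ρVD/μ = 867 · 0.676 · 0.0124 / 0.00697 = 1043.
Re < 2300 → laminar flow, so f = 64/Re = 64/1043 = 0.06138 (the turbulent correlation is not needed).
Darcy-Weisbach: ΔP = f(L/D)(ρV²/2) = 0.06138·(390/0.0124)·(867·0.676²/2) = 0.06138·3.145e+04·198.1 = 3.824e+05 Pa.
ΔP = 3.824e+05 Pa = 3.82 bar.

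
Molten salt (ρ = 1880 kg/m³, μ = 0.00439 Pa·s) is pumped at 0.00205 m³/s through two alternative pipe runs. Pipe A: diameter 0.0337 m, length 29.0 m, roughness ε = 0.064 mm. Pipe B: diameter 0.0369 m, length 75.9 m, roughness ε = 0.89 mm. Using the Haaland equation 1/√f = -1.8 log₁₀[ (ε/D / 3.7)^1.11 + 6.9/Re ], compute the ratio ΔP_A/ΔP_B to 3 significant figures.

ΔP_A/ΔP_B ≈ 0.306

Pipe A: V = Q/A = 0.00205/0.000892 = 2.298 m/s; Re = 3.317e+04; ε/D = 0.0019; Haaland → f = 0.02725; ΔP_A = f(L/D)(ρV²/2) = 1.164e+05 Pa.
Pipe B: V = Q/A = 0.00205/0.001069 = 1.917 m/s; Re = 3.029e+04; ε/D = 0.0241; Haaland → f = 0.05355; ΔP_B = f(L/D)(ρV²/2) = 3.805e+05 Pa.
ΔP_A/ΔP_B = 1.164e+05/3.805e+05 = 0.306.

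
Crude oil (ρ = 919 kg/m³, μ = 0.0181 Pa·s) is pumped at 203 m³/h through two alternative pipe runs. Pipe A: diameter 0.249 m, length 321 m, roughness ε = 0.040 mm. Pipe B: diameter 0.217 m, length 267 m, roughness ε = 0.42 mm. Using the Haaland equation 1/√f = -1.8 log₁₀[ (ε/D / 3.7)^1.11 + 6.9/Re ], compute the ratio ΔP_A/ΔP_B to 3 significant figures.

Pipe A: V = Q/A = 0.05639/0.0487 = 1.158 m/s; Re = 1.464e+04; ε/D = 0.000161; Haaland → f = 0.02811; ΔP_A = f(L/D)(ρV²/2) = 2.233e+04 Pa.
Pipe B: V = Q/A = 0.05639/0.03698 = 1.525 m/s; Re = 1.68e+04; ε/D = 0.00194; Haaland → f = 0.03024; ΔP_B = f(L/D)(ρV²/2) = 3.974e+04 Pa.
ΔP_A/ΔP_B = 2.233e+04/3.974e+04 = 0.562.

ΔP_A/ΔP_B ≈ 0.562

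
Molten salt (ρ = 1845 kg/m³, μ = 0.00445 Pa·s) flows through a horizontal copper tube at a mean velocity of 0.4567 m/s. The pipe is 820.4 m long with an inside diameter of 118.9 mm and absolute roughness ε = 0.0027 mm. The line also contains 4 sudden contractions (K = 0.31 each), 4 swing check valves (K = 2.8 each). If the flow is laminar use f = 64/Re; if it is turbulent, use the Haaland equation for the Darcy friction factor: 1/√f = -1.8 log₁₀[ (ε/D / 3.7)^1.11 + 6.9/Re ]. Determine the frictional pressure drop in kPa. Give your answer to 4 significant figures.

Reynolds number Re = ρVD/μ = 1845 · 0.4567 · 0.1189 / 0.00445 = 2.251e+04.
Re > 4000 → turbulent. Relative roughness ε/D = 2.7e-06/0.1189 = 2.27e-05. Haaland: 1/√f = -1.8 log₁₀[(2.27e-05/3.7)^1.11 + 6.9/2.251e+04] = -1.8 log₁₀[1.64e-06 + 0.000306] = 6.32, so f = 0.02503.
Total minor-loss coefficient ΣK = 4·0.31 + 4·2.8 = 12.4.
ΔP = [f·L/D + ΣK]·(ρV²/2) = [0.02503·820.4/0.1189 + 12.4]·(1845·0.4567²/2) = [172.7 + 12.4]·192.4 = 3.563e+04 Pa.
ΔP = 3.563e+04 Pa = 35.63 kPa.

ΔP ≈ 35.63 kPa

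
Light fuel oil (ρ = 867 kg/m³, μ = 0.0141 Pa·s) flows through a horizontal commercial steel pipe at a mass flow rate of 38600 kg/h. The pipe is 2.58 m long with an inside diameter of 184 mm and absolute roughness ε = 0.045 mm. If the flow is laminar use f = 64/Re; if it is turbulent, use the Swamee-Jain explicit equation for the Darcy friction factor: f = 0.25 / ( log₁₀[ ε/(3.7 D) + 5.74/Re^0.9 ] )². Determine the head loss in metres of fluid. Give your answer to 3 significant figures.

h_f ≈ 0.00581 m

ṁ = 38600 kg/h = 38600/3600 = 10.72 kg/s.
A = πD²/4 = π(0.184)²/4 = 0.02659 m²; mean velocity V = ṁ/(ρA) = 10.72/(867 · 0.02659) = 0.4651 m/s.
Reynolds number Re = ρVD/μ = 867 · 0.4651 · 0.184 / 0.0141 = 5262.
Re > 4000 → turbulent. Relative roughness ε/D = 4.5e-05/0.184 = 0.000245. Swamee-Jain: f = 0.25/(log₁₀[0.000245/3.7 + 5.74/5262^0.9])² = 0.25/(log₁₀[6.61e-05 + 0.00257])² = 0.25/(-2.579)² = 0.03758.
Darcy-Weisbach: ΔP = f(L/D)(ρV²/2) = 0.03758·(2.58/0.184)·(867·0.4651²/2) = 0.03758·14.02·93.77 = 49.42 Pa.
Head loss h_f = ΔP/(ρg) = 49.42/(867·9.81) = 0.00581 m.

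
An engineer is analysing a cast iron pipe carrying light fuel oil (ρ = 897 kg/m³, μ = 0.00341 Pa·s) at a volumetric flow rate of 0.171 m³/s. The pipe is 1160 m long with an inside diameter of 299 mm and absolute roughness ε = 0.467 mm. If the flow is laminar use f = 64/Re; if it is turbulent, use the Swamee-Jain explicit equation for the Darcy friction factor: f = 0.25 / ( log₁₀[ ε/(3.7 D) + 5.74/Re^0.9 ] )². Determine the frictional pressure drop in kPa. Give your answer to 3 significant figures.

ΔP ≈ 240 kPa

Cross-sectional area A = πD²/4 = π(0.299)²/4 = 0.07022 m²; mean velocity V = Q/A = 0.171/0.07022 = 2.435 m/s.
Reynolds number Re = ρVD/μ = 897 · 2.435 · 0.299 / 0.00341 = 1.915e+05.
Re > 4000 → turbulent. Relative roughness ε/D = 0.000467/0.299 = 0.00156. Swamee-Jain: f = 0.25/(log₁₀[0.00156/3.7 + 5.74/1.915e+05^0.9])² = 0.25/(log₁₀[0.000422 + 0.000101])² = 0.25/(-3.281)² = 0.02322.
Darcy-Weisbach: ΔP = f(L/D)(ρV²/2) = 0.02322·(1160/0.299)·(897·2.435²/2) = 0.02322·3880·2660 = 2.396e+05 Pa.
ΔP = 2.396e+05 Pa = 240 kPa.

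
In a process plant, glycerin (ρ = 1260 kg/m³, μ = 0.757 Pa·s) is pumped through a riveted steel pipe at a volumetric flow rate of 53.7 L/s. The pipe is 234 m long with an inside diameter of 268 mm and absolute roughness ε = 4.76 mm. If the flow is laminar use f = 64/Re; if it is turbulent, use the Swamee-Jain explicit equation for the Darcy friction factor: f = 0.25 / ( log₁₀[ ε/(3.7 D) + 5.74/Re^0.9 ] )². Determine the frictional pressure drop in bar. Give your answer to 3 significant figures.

ΔP ≈ 0.751 bar

Q = 53.7 L/s = 53.7/1000 = 0.0537 m³/s.
Cross-sectional area A = πD²/4 = π(0.268)²/4 = 0.05641 m²; mean velocity V = Q/A = 0.0537/0.05641 = 0.952 m/s.
Reynolds number Re = ρVD/μ = 1260 · 0.952 · 0.268 / 0.757 = 424.6.
Re < 2300 → laminar flow, so f = 64/Re = 64/424.6 = 0.1507 (the turbulent correlation is not needed).
Darcy-Weisbach: ΔP = f(L/D)(ρV²/2) = 0.1507·(234/0.268)·(1260·0.952²/2) = 0.1507·873.1·570.9 = 7.513e+04 Pa.
ΔP = 7.513e+04 Pa = 0.751 bar.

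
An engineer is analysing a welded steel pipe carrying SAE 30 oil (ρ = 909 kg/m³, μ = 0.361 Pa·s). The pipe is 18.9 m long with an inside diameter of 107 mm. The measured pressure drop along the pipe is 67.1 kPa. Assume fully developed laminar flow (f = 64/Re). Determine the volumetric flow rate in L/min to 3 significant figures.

Q ≈ 1900 L/min

For laminar flow, f = 64/Re with Re = ρVD/μ, so Darcy-Weisbach reduces to ΔP = 32μLV/D². Solving for V: V = ΔP·D²/(32μL) = 6.71e+04·(0.107)²/(32·0.361·18.9) = 3.519 m/s.
Check: Re = ρVD/μ = 909·3.519·0.107/0.361 = 948 < 2300, so the laminar assumption holds.
Q = V·A = 3.519·(π/4·0.107²) = 0.03164 m³/s = 1900 L/min.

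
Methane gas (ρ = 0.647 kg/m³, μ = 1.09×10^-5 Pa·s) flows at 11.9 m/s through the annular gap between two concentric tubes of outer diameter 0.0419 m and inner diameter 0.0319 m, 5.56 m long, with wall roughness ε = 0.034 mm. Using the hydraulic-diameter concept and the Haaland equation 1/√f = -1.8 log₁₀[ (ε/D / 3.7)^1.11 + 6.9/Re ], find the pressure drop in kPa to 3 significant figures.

ΔP ≈ 0.966 kPa

Hydraulic diameter D_h = 4A/P = D_o - D_i = 0.0419 - 0.0319 = 0.01 m.
Re = ρVD_h/μ = 0.647·11.9·0.01/1.09e-05 = 7064.
ε/D_h = 3.4e-05/0.01 = 0.0034; Haaland gives 1/√f = -1.8 log₁₀[0.000426+0.000977] = 5.135, so f = 0.03792.
ΔP = f(L/D_h)(ρV²/2) = 0.03792·5.56/0.01·45.81 = 965.8 Pa.
ΔP = 0.966 kPa.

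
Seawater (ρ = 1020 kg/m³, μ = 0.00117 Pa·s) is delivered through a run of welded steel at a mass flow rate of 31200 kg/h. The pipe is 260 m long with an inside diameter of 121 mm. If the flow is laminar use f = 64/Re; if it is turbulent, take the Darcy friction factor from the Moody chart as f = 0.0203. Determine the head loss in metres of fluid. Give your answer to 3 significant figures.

ṁ = 31200 kg/h = 31200/3600 = 8.667 kg/s.
A = πD²/4 = π(0.121)²/4 = 0.0115 m²; mean velocity V = ṁ/(ρA) = 8.667/(1020 · 0.0115) = 0.7389 m/s.
Reynolds number Re = ρVD/μ = 1020 · 0.7389 · 0.121 / 0.00117 = 7.795e+04.
Re > 4000 → turbulent; use the Moody-chart value f = 0.0203.
Darcy-Weisbach: ΔP = f(L/D)(ρV²/2) = 0.0203·(260/0.121)·(1020·0.7389²/2) = 0.0203·2149·278.5 = 1.215e+04 Pa.
Head loss h_f = ΔP/(ρg) = 1.215e+04/(1020·9.81) = 1.21 m.

h_f ≈ 1.21 m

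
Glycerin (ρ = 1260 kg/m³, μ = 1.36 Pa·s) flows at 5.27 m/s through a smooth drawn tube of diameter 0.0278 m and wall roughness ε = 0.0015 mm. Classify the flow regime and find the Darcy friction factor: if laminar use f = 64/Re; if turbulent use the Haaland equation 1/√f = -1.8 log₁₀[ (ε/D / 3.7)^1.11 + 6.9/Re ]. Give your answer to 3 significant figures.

f ≈ 0.472

Re = ρVD/μ = 1260·5.27·0.0278/1.36 = 135.7.
Re < 2300 → laminar, so f = 64/Re = 0.4715 (roughness is irrelevant in laminar flow).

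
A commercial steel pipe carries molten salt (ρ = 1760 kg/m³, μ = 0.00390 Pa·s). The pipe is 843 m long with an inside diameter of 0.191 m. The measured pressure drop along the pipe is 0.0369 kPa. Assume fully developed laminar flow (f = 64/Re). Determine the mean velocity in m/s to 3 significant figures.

For laminar flow, f = 64/Re with Re = ρVD/μ, so Darcy-Weisbach reduces to ΔP = 32μLV/D². Solving for V: V = ΔP·D²/(32μL) = 36.9·(0.191)²/(32·0.0039·843) = 0.0128 m/s.
Check: Re = ρVD/μ = 1760·0.0128·0.191/0.0039 = 1103 < 2300, so the laminar assumption holds.

V ≈ 0.0128 m/s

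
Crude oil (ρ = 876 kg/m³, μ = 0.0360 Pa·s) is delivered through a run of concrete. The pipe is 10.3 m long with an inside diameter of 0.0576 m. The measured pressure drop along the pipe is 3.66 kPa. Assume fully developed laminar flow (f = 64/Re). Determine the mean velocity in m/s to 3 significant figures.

V ≈ 1.02 m/s

For laminar flow, f = 64/Re with Re = ρVD/μ, so Darcy-Weisbach reduces to ΔP = 32μLV/D². Solving for V: V = ΔP·D²/(32μL) = 3660·(0.0576)²/(32·0.036·10.3) = 1.023 m/s.
Check: Re = ρVD/μ = 876·1.023·0.0576/0.036 = 1434 < 2300, so the laminar assumption holds.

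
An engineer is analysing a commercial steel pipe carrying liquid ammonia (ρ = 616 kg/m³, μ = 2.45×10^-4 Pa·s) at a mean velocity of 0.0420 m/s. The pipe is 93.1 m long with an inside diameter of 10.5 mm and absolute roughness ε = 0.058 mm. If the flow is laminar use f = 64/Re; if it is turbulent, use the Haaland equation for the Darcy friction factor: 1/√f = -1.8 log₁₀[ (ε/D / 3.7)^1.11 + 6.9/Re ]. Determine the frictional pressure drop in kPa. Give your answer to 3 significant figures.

Reynolds number Re = ρVD/μ = 616 · 0.042 · 0.0105 / 0.000245 = 1109.
Re < 2300 → laminar flow, so f = 64/Re = 64/1109 = 0.05772 (the turbulent correlation is not needed).
Darcy-Weisbach: ΔP = f(L/D)(ρV²/2) = 0.05772·(93.1/0.0105)·(616·0.042²/2) = 0.05772·8867·0.5433 = 278.1 Pa.
ΔP = 278.1 Pa = 0.278 kPa.

ΔP ≈ 0.278 kPa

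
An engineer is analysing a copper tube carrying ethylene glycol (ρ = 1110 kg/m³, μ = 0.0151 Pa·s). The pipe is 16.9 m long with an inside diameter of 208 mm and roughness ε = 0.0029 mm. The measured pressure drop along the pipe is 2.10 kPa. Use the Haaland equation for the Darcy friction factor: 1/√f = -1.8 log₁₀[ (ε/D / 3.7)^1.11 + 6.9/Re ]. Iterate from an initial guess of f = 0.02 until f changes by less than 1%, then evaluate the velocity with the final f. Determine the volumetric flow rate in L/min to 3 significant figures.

Rearranging Darcy-Weisbach: V = √(2·ΔP·D/(f·L·ρ)). With ε/D = 2.9e-06/0.208 = 1.39e-05, iterate starting from f = 0.02:
  f = 0.02 → V = √(2·2100·0.208/(0.02·16.9·1110)) = 1.526 m/s; Re = ρVD/μ = 2.333e+04; f → 0.0248
  f = 0.0248 → V = 1.37 m/s; Re = 2.095e+04; f → 0.02547
  f = 0.02547 → V = 1.352 m/s; Re = 2.068e+04; f → 0.02555
Converged (Δf/f < 1%). With the final f = 0.02555: V = √(2·2100·0.208/(0.02555·16.9·1110)) = 1.35 m/s.
Q = V·A = 1.35·(π/4·0.208²) = 0.04587 m³/s = 2750 L/min.

Q ≈ 2750 L/min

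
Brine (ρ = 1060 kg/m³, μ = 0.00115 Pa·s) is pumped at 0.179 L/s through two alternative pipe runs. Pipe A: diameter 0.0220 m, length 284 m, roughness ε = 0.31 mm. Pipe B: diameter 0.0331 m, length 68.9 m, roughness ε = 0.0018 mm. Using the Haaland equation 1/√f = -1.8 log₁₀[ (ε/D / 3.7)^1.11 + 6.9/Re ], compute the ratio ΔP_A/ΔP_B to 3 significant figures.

Pipe A: V = Q/A = 0.000179/0.0003801 = 0.4709 m/s; Re = 9549; ε/D = 0.0141; Haaland → f = 0.04728; ΔP_A = f(L/D)(ρV²/2) = 7.173e+04 Pa.
Pipe B: V = Q/A = 0.000179/0.0008605 = 0.208 m/s; Re = 6347; ε/D = 5.44e-05; Haaland → f = 0.03518; ΔP_B = f(L/D)(ρV²/2) = 1679 Pa.
ΔP_A/ΔP_B = 7.173e+04/1679 = 42.7.

ΔP_A/ΔP_B ≈ 42.7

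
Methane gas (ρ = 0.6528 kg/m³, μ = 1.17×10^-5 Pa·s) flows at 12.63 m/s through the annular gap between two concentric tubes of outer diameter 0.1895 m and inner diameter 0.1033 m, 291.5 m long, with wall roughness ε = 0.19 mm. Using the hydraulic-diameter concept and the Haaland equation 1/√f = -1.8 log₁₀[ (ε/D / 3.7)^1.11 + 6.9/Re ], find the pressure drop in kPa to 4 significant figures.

Hydraulic diameter D_h = 4A/P = D_o - D_i = 0.1895 - 0.1033 = 0.0862 m.
Re = ρVD_h/μ = 0.6528·12.63·0.0862/1.17e-05 = 6.074e+04.
ε/D_h = 0.00019/0.0862 = 0.0022; Haaland gives 1/√f = -1.8 log₁₀[0.000263+0.000114] = 6.163, so f = 0.02633.
ΔP = f(L/D_h)(ρV²/2) = 0.02633·291.5/0.0862·52.07 = 4636 Pa.
ΔP = 4.636 kPa.

ΔP ≈ 4.636 kPa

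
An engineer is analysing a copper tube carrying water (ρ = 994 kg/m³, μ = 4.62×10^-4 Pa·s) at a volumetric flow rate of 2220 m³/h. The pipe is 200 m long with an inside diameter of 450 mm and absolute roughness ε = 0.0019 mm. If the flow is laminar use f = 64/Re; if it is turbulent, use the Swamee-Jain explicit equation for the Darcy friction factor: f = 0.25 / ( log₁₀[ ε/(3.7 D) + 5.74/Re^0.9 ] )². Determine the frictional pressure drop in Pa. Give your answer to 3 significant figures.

ΔP ≈ 32000 Pa

Q = 2220 m³/h = 2220/3600 = 0.6167 m³/s.
Cross-sectional area A = πD²/4 = π(0.45)²/4 = 0.159 m²; mean velocity V = Q/A = 0.6167/0.159 = 3.877 m/s.
Reynolds number Re = ρVD/μ = 994 · 3.877 · 0.45 / 0.000462 = 3.754e+06.
Re > 4000 → turbulent. Relative roughness ε/D = 1.9e-06/0.45 = 4.22e-06. Swamee-Jain: f = 0.25/(log₁₀[4.22e-06/3.7 + 5.74/3.754e+06^0.9])² = 0.25/(log₁₀[1.14e-06 + 6.95e-06])² = 0.25/(-5.092)² = 0.009642.
Darcy-Weisbach: ΔP = f(L/D)(ρV²/2) = 0.009642·(200/0.45)·(994·3.877²/2) = 0.009642·444.4·7472 = 3.202e+04 Pa.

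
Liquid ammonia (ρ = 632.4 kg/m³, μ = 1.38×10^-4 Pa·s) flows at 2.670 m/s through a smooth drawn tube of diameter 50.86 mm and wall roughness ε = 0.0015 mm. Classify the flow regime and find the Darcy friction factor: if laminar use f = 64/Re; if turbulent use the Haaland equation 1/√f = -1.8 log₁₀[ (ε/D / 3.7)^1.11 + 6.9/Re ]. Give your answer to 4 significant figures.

Re = ρVD/μ = 632.4·2.67·0.05086/0.000138 = 6.223e+05.
Re > 4000 → turbulent. ε/D = 1.5e-06/0.05086 = 2.95e-05; Haaland: 1/√f = -1.8 log₁₀[2.19e-06 + 1.11e-05] = 8.778, so f = 0.01298.

f ≈ 0.01298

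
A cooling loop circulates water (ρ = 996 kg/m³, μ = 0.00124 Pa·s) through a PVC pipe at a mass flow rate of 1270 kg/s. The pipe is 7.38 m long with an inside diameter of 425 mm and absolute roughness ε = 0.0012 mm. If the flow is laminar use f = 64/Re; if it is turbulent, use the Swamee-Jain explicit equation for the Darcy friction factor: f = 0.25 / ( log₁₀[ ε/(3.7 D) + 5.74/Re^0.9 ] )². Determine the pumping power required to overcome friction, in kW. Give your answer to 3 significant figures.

P ≈ 8.76 kW

A = πD²/4 = π(0.425)²/4 = 0.1419 m²; mean velocity V = ṁ/(ρA) = 1270/(996 · 0.1419) = 8.988 m/s.
Reynolds number Re = ρVD/μ = 996 · 8.988 · 0.425 / 0.00124 = 3.068e+06.
Re > 4000 → turbulent. Relative roughness ε/D = 1.2e-06/0.425 = 2.82e-06. Swamee-Jain: f = 0.25/(log₁₀[2.82e-06/3.7 + 5.74/3.068e+06^0.9])² = 0.25/(log₁₀[7.63e-07 + 8.33e-06])² = 0.25/(-5.041)² = 0.009837.
Darcy-Weisbach: ΔP = f(L/D)(ρV²/2) = 0.009837·(7.38/0.425)·(996·8.988²/2) = 0.009837·17.36·4.023e+04 = 6873 Pa.
Q = ṁ/ρ = 1270/996 = 1.275 m³/s.
Pumping power P = QΔP = 1.275·6873 = 8763 W = 8.76 kW.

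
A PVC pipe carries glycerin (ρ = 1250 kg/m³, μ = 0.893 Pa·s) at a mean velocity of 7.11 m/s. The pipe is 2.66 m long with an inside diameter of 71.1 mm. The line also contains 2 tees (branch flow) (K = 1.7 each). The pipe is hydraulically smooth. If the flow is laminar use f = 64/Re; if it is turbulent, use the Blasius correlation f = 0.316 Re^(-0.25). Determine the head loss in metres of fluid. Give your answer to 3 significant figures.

h_f ≈ 17.5 m

Reynolds number Re = ρVD/μ = 1250 · 7.11 · 0.0711 / 0.893 = 707.6.
Re < 2300 → laminar flow, so f = 64/Re = 64/707.6 = 0.09044 (the turbulent correlation is not needed).
Total minor-loss coefficient ΣK = 2·1.7 = 3.4.
ΔP = [f·L/D + ΣK]·(ρV²/2) = [0.09044·2.66/0.0711 + 3.4]·(1250·7.11²/2) = [3.384 + 3.4]·3.16e+04 = 2.143e+05 Pa.
Head loss h_f = ΔP/(ρg) = 2.143e+05/(1250·9.81) = 17.5 m.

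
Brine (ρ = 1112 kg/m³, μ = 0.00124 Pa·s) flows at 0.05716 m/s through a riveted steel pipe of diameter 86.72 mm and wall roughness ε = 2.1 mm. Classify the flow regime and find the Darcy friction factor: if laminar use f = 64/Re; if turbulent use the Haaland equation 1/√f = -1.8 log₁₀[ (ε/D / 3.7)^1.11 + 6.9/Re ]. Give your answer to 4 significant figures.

Re = ρVD/μ = 1112·0.05716·0.08672/0.00124 = 4445.
Re > 4000 → turbulent. ε/D = 0.0021/0.08672 = 0.0242; Haaland: 1/√f = -1.8 log₁₀[0.00376 + 0.00155] = 4.094, so f = 0.05967.

f ≈ 0.05967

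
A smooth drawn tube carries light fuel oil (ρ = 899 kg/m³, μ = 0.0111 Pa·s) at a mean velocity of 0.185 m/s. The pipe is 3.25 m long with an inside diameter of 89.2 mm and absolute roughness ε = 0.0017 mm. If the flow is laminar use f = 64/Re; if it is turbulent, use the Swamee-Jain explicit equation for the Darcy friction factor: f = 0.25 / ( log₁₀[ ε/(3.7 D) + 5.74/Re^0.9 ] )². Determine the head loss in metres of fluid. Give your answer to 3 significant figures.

Reynolds number Re = ρVD/μ = 899 · 0.185 · 0.0892 / 0.0111 = 1337.
Re < 2300 → laminar flow, so f = 64/Re = 64/1337 = 0.04789 (the turbulent correlation is not needed).
Darcy-Weisbach: ΔP = f(L/D)(ρV²/2) = 0.04789·(3.25/0.0892)·(899·0.185²/2) = 0.04789·36.43·15.38 = 26.84 Pa.
Head loss h_f = ΔP/(ρg) = 26.84/(899·9.81) = 0.00304 m.

h_f ≈ 0.00304 m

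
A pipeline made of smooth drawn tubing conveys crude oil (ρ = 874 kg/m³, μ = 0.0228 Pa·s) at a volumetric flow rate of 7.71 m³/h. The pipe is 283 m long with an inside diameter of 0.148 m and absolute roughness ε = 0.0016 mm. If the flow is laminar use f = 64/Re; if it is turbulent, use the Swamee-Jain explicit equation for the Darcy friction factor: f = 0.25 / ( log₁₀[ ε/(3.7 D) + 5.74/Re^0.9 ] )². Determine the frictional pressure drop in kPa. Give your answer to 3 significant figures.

ΔP ≈ 1.17 kPa

Q = 7.71 m³/h = 7.71/3600 = 0.002142 m³/s.
Cross-sectional area A = πD²/4 = π(0.148)²/4 = 0.0172 m²; mean velocity V = Q/A = 0.002142/0.0172 = 0.1245 m/s.
Reynolds number Re = ρVD/μ = 874 · 0.1245 · 0.148 / 0.0228 = 706.3.
Re < 2300 → laminar flow, so f = 64/Re = 64/706.3 = 0.09062 (the turbulent correlation is not needed).
Darcy-Weisbach: ΔP = f(L/D)(ρV²/2) = 0.09062·(283/0.148)·(874·0.1245²/2) = 0.09062·1912·6.773 = 1174 Pa.
ΔP = 1174 Pa = 1.17 kPa.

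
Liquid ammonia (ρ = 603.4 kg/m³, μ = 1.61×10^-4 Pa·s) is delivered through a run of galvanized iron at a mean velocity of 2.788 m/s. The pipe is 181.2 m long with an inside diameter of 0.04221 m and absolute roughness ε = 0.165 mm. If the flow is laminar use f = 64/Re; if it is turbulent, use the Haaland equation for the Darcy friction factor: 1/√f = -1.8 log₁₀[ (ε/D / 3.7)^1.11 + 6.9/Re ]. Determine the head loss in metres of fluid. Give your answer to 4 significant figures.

h_f ≈ 48.49 m

Reynolds number Re = ρVD/μ = 603.4 · 2.788 · 0.04221 / 0.000161 = 4.41e+05.
Re > 4000 → turbulent. Relative roughness ε/D = 0.000165/0.04221 = 0.00391. Haaland: 1/√f = -1.8 log₁₀[(0.00391/3.7)^1.11 + 6.9/4.41e+05] = -1.8 log₁₀[0.000497 + 1.56e-05] = 5.922, so f = 0.02851.
Darcy-Weisbach: ΔP = f(L/D)(ρV²/2) = 0.02851·(181.2/0.04221)·(603.4·2.788²/2) = 0.02851·4293·2345 = 2.87e+05 Pa.
Head loss h_f = ΔP/(ρg) = 2.87e+05/(603.4·9.81) = 48.49 m.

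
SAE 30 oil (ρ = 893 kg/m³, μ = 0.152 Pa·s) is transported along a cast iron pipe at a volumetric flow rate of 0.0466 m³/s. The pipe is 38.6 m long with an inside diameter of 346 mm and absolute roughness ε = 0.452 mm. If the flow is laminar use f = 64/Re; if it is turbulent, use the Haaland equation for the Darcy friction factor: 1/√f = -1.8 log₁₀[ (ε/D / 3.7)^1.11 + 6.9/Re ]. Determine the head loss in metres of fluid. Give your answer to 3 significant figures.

Cross-sectional area A = πD²/4 = π(0.346)²/4 = 0.09402 m²; mean velocity V = Q/A = 0.0466/0.09402 = 0.4956 m/s.
Reynolds number Re = ρVD/μ = 893 · 0.4956 · 0.346 / 0.152 = 1007.
Re < 2300 → laminar flow, so f = 64/Re = 64/1007 = 0.06353 (the turbulent correlation is not needed).
Darcy-Weisbach: ΔP = f(L/D)(ρV²/2) = 0.06353·(38.6/0.346)·(893·0.4956²/2) = 0.06353·111.6·109.7 = 777.3 Pa.
Head loss h_f = ΔP/(ρg) = 777.3/(893·9.81) = 0.0887 m.

h_f ≈ 0.0887 m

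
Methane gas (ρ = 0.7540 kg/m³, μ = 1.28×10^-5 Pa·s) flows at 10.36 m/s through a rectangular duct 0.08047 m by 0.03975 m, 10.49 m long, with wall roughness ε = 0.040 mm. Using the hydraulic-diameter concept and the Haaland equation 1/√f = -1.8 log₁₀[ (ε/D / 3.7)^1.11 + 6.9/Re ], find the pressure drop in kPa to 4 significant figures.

Hydraulic diameter D_h = 4A/P = 4·(0.08047·0.03975)/(2·(0.08047+0.03975)) = 0.01279/0.2404 = 0.05321 m.
Re = ρVD_h/μ = 0.754·10.36·0.05321/1.28e-05 = 3.247e+04.
ε/D_h = 4e-05/0.05321 = 0.000752; Haaland gives 1/√f = -1.8 log₁₀[7.97e-05+0.000212] = 6.362, so f = 0.02471.
ΔP = f(L/D_h)(ρV²/2) = 0.02471·10.49/0.05321·40.46 = 197.1 Pa.
ΔP = 0.1971 kPa.

ΔP ≈ 0.1971 kPa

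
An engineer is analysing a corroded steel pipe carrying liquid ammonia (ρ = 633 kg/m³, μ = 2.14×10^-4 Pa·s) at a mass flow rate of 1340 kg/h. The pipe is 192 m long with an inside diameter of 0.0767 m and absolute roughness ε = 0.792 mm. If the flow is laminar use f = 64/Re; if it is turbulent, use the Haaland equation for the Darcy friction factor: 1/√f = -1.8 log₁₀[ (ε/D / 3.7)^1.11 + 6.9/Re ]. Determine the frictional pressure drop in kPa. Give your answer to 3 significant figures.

ṁ = 1340 kg/h = 1340/3600 = 0.3722 kg/s.
A = πD²/4 = π(0.0767)²/4 = 0.00462 m²; mean velocity V = ṁ/(ρA) = 0.3722/(633 · 0.00462) = 0.1273 m/s.
Reynolds number Re = ρVD/μ = 633 · 0.1273 · 0.0767 / 0.000214 = 2.887e+04.
Re > 4000 → turbulent. Relative roughness ε/D = 0.000792/0.0767 = 0.0103. Haaland: 1/√f = -1.8 log₁₀[(0.0103/3.7)^1.11 + 6.9/2.887e+04] = -1.8 log₁₀[0.00146 + 0.000239] = 4.985, so f = 0.04024.
Darcy-Weisbach: ΔP = f(L/D)(ρV²/2) = 0.04024·(192/0.0767)·(633·0.1273²/2) = 0.04024·2503·5.126 = 516.4 Pa.
ΔP = 516.4 Pa = 0.516 kPa.

ΔP ≈ 0.516 kPa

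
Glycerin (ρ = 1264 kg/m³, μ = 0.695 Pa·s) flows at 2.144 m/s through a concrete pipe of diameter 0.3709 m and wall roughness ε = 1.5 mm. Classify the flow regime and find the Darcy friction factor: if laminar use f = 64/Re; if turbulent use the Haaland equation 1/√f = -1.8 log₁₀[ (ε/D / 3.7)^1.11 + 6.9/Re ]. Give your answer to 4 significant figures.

Re = ρVD/μ = 1264·2.144·0.3709/0.695 = 1446.
Re < 2300 → laminar, so f = 64/Re = 0.04425 (roughness is irrelevant in laminar flow).

f ≈ 0.04425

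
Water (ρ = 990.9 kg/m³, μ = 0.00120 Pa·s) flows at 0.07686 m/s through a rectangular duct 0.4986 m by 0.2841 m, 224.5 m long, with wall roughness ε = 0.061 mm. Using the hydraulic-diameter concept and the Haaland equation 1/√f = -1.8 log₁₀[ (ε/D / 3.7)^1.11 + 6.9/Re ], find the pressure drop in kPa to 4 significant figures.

ΔP ≈ 0.04571 kPa

Hydraulic diameter D_h = 4A/P = 4·(0.4986·0.2841)/(2·(0.4986+0.2841)) = 0.5666/1.565 = 0.362 m.
Re = ρVD_h/μ = 990.9·0.07686·0.362/0.0012 = 2.297e+04.
ε/D_h = 6.1e-05/0.362 = 0.000169; Haaland gives 1/√f = -1.8 log₁₀[1.52e-05+0.0003] = 6.302, so f = 0.02518.
ΔP = f(L/D_h)(ρV²/2) = 0.02518·224.5/0.362·2.927 = 45.71 Pa.
ΔP = 0.04571 kPa.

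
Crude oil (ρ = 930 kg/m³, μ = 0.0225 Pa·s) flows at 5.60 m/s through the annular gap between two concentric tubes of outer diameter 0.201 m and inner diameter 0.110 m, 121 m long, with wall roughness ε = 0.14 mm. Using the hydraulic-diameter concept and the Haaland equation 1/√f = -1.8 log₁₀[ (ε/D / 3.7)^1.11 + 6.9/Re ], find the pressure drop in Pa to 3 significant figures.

Hydraulic diameter D_h = 4A/P = D_o - D_i = 0.201 - 0.11 = 0.091 m.
Re = ρVD_h/μ = 930·5.6·0.091/0.0225 = 2.106e+04.
ε/D_h = 0.00014/0.091 = 0.00154; Haaland gives 1/√f = -1.8 log₁₀[0.000177+0.000328] = 5.935, so f = 0.02839.
ΔP = f(L/D_h)(ρV²/2) = 0.02839·121/0.091·1.458e+04 = 5.504e+05 Pa.

ΔP ≈ 550000 Pa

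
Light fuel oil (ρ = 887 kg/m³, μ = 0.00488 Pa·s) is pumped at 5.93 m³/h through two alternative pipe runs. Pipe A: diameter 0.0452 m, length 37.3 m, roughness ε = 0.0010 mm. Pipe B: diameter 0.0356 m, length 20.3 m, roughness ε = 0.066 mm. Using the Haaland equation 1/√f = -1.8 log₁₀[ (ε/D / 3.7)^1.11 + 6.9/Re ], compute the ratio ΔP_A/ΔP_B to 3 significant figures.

Pipe A: V = Q/A = 0.001647/0.001605 = 1.027 m/s; Re = 8434; ε/D = 2.21e-05; Haaland → f = 0.0324; ΔP_A = f(L/D)(ρV²/2) = 1.25e+04 Pa.
Pipe B: V = Q/A = 0.001647/0.0009954 = 1.655 m/s; Re = 1.071e+04; ε/D = 0.00185; Haaland → f = 0.03286; ΔP_B = f(L/D)(ρV²/2) = 2.276e+04 Pa.
ΔP_A/ΔP_B = 1.25e+04/2.276e+04 = 0.549.

ΔP_A/ΔP_B ≈ 0.549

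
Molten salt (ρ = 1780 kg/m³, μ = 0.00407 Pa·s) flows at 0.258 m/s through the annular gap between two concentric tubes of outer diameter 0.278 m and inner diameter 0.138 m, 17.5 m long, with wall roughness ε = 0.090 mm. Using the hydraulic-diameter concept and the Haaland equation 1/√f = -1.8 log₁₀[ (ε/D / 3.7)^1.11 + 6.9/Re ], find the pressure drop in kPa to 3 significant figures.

ΔP ≈ 0.210 kPa

Hydraulic diameter D_h = 4A/P = D_o - D_i = 0.278 - 0.138 = 0.14 m.
Re = ρVD_h/μ = 1780·0.258·0.14/0.00407 = 1.58e+04.
ε/D_h = 9e-05/0.14 = 0.000643; Haaland gives 1/√f = -1.8 log₁₀[6.7e-05+0.000437] = 5.936, so f = 0.02838.
ΔP = f(L/D_h)(ρV²/2) = 0.02838·17.5/0.14·59.24 = 210.2 Pa.
ΔP = 0.210 kPa.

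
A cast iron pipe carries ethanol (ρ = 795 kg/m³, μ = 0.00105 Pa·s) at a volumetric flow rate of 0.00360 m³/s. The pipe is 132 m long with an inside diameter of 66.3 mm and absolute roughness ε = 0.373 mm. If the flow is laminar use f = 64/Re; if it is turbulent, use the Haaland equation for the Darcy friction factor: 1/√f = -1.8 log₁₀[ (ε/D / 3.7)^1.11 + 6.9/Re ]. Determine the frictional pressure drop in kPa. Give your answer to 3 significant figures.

ΔP ≈ 28.4 kPa

Cross-sectional area A = πD²/4 = π(0.0663)²/4 = 0.003452 m²; mean velocity V = Q/A = 0.0036/0.003452 = 1.043 m/s.
Reynolds number Re = ρVD/μ = 795 · 1.043 · 0.0663 / 0.00105 = 5.235e+04.
Re > 4000 → turbulent. Relative roughness ε/D = 0.000373/0.0663 = 0.00563. Haaland: 1/√f = -1.8 log₁₀[(0.00563/3.7)^1.11 + 6.9/5.235e+04] = -1.8 log₁₀[0.000745 + 0.000132] = 5.503, so f = 0.03302.
Darcy-Weisbach: ΔP = f(L/D)(ρV²/2) = 0.03302·(132/0.0663)·(795·1.043²/2) = 0.03302·1991·432.2 = 2.842e+04 Pa.
ΔP = 2.842e+04 Pa = 28.4 kPa.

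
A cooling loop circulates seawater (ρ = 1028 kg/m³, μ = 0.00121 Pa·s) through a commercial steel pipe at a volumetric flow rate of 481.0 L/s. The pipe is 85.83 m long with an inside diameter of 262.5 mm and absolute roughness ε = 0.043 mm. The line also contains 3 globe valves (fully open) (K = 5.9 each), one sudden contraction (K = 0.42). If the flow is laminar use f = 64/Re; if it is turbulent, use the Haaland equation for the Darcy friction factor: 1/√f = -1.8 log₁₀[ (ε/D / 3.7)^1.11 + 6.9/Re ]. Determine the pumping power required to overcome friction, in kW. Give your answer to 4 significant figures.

P ≈ 441.6 kW

Q = 481.0 L/s = 481.0/1000 = 0.481 m³/s.
Cross-sectional area A = πD²/4 = π(0.2625)²/4 = 0.05412 m²; mean velocity V = Q/A = 0.481/0.05412 = 8.888 m/s.
Reynolds number Re = ρVD/μ = 1028 · 8.888 · 0.2625 / 0.00121 = 1.982e+06.
Re > 4000 → turbulent. Relative roughness ε/D = 4.3e-05/0.2625 = 0.000164. Haaland: 1/√f = -1.8 log₁₀[(0.000164/3.7)^1.11 + 6.9/1.982e+06] = -1.8 log₁₀[1.47e-05 + 3.48e-06] = 8.533, so f = 0.01373.
Total minor-loss coefficient ΣK = 3·5.9 + 1·0.42 = 18.1.
ΔP = [f·L/D + ΣK]·(ρV²/2) = [0.01373·85.83/0.2625 + 18.1]·(1028·8.888²/2) = [4.491 + 18.1]·4.06e+04 = 9.181e+05 Pa.
Pumping power P = QΔP = 0.481·9.181e+05 = 441590 W = 441.6 kW.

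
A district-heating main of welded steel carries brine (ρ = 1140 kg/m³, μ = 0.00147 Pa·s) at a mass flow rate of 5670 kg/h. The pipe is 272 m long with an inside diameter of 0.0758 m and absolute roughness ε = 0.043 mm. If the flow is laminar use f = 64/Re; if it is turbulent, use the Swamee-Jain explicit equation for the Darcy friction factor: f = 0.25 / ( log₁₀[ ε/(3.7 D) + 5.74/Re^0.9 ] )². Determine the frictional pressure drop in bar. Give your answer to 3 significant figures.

ΔP ≈ 0.0533 bar

ṁ = 5670 kg/h = 5670/3600 = 1.575 kg/s.
A = πD²/4 = π(0.0758)²/4 = 0.004513 m²; mean velocity V = ṁ/(ρA) = 1.575/(1140 · 0.004513) = 0.3062 m/s.
Reynolds number Re = ρVD/μ = 1140 · 0.3062 · 0.0758 / 0.00147 = 1.8e+04.
Re > 4000 → turbulent. Relative roughness ε/D = 4.3e-05/0.0758 = 0.000567. Swamee-Jain: f = 0.25/(log₁₀[0.000567/3.7 + 5.74/1.8e+04^0.9])² = 0.25/(log₁₀[0.000153 + 0.00085])² = 0.25/(-2.999)² = 0.0278.
Darcy-Weisbach: ΔP = f(L/D)(ρV²/2) = 0.0278·(272/0.0758)·(1140·0.3062²/2) = 0.0278·3588·53.43 = 5330 Pa.
ΔP = 5330 Pa = 0.0533 bar.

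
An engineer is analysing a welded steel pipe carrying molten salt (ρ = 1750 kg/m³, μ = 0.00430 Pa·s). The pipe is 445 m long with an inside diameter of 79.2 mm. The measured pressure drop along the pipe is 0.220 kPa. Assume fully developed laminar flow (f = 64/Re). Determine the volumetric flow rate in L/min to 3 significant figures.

For laminar flow, f = 64/Re with Re = ρVD/μ, so Darcy-Weisbach reduces to ΔP = 32μLV/D². Solving for V: V = ΔP·D²/(32μL) = 220·(0.0792)²/(32·0.0043·445) = 0.02254 m/s.
Check: Re = ρVD/μ = 1750·0.02254·0.0792/0.0043 = 726.4 < 2300, so the laminar assumption holds.
Q = V·A = 0.02254·(π/4·0.0792²) = 0.000111 m³/s = 6.66 L/min.

Q ≈ 6.66 L/min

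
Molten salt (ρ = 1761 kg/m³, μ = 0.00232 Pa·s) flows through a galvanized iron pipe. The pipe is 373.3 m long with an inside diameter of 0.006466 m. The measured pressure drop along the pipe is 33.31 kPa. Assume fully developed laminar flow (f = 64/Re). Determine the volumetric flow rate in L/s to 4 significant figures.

For laminar flow, f = 64/Re with Re = ρVD/μ, so Darcy-Weisbach reduces to ΔP = 32μLV/D². Solving for V: V = ΔP·D²/(32μL) = 3.331e+04·(0.006466)²/(32·0.00232·373.3) = 0.05025 m/s.
Check: Re = ρVD/μ = 1761·0.05025·0.006466/0.00232 = 246.6 < 2300, so the laminar assumption holds.
Q = V·A = 0.05025·(π/4·0.006466²) = 1.65e-06 m³/s = 0.001650 L/s.

Q ≈ 0.001650 L/s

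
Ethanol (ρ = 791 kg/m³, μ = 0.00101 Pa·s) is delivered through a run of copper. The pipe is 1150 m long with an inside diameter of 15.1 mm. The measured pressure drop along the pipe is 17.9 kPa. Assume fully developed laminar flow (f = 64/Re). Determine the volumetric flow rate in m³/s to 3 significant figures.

Q ≈ 1.97×10^-5 m³/s

For laminar flow, f = 64/Re with Re = ρVD/μ, so Darcy-Weisbach reduces to ΔP = 32μLV/D². Solving for V: V = ΔP·D²/(32μL) = 1.79e+04·(0.0151)²/(32·0.00101·1150) = 0.1098 m/s.
Check: Re = ρVD/μ = 791·0.1098·0.0151/0.00101 = 1299 < 2300, so the laminar assumption holds.
Q = V·A = 0.1098·(π/4·0.0151²) = 1.966e-05 m³/s = 1.97×10^-5 m³/s.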